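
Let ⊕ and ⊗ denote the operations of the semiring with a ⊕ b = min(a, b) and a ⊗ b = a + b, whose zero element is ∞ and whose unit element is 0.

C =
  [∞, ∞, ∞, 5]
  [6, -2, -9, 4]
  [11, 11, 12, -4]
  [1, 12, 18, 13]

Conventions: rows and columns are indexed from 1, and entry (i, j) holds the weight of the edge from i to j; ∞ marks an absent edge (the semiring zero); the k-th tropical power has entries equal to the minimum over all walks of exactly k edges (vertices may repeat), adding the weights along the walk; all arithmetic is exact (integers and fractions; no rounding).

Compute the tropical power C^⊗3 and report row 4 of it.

C^⊗2:
  [6, 17, 23, 18]
  [2, -4, -11, -13]
  [-3, 8, 2, 8]
  [14, 10, 3, 6]
C^⊗3:
  [19, 15, 8, 11]
  [-12, -6, -13, -15]
  [9, 6, -1, -2]
  [7, 8, 1, -1]
Answer: row 4 of C^⊗3 = [7, 8, 1, -1]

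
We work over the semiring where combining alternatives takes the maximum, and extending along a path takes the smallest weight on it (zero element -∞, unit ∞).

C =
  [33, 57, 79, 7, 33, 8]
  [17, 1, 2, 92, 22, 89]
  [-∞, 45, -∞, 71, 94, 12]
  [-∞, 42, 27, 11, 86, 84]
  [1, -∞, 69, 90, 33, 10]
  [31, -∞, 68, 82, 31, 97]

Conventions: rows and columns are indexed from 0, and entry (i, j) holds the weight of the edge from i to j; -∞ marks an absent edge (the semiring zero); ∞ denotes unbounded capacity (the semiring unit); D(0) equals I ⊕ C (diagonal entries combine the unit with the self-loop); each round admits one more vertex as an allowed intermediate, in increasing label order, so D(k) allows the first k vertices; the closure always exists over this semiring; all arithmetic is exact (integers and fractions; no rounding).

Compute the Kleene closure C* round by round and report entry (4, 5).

D(0):
  [∞, 57, 79, 7, 33, 8]
  [17, ∞, 2, 92, 22, 89]
  [-∞, 45, ∞, 71, 94, 12]
  [-∞, 42, 27, ∞, 86, 84]
  [1, -∞, 69, 90, ∞, 10]
  [31, -∞, 68, 82, 31, ∞]
D(1):
  [∞, 57, 79, 7, 33, 8]
  [17, ∞, 17, 92, 22, 89]
  [-∞, 45, ∞, 71, 94, 12]
  [-∞, 42, 27, ∞, 86, 84]
  [1, 1, 69, 90, ∞, 10]
  [31, 31, 68, 82, 31, ∞]
D(2):
  [∞, 57, 79, 57, 33, 57]
  [17, ∞, 17, 92, 22, 89]
  [17, 45, ∞, 71, 94, 45]
  [17, 42, 27, ∞, 86, 84]
  [1, 1, 69, 90, ∞, 10]
  [31, 31, 68, 82, 31, ∞]
D(3):
  [∞, 57, 79, 71, 79, 57]
  [17, ∞, 17, 92, 22, 89]
  [17, 45, ∞, 71, 94, 45]
  [17, 42, 27, ∞, 86, 84]
  [17, 45, 69, 90, ∞, 45]
  [31, 45, 68, 82, 68, ∞]
D(4):
  [∞, 57, 79, 71, 79, 71]
  [17, ∞, 27, 92, 86, 89]
  [17, 45, ∞, 71, 94, 71]
  [17, 42, 27, ∞, 86, 84]
  [17, 45, 69, 90, ∞, 84]
  [31, 45, 68, 82, 82, ∞]
D(5):
  [∞, 57, 79, 79, 79, 79]
  [17, ∞, 69, 92, 86, 89]
  [17, 45, ∞, 90, 94, 84]
  [17, 45, 69, ∞, 86, 84]
  [17, 45, 69, 90, ∞, 84]
  [31, 45, 69, 82, 82, ∞]
D(6):
  [∞, 57, 79, 79, 79, 79]
  [31, ∞, 69, 92, 86, 89]
  [31, 45, ∞, 90, 94, 84]
  [31, 45, 69, ∞, 86, 84]
  [31, 45, 69, 90, ∞, 84]
  [31, 45, 69, 82, 82, ∞]
Answer: C*[4][5] = 84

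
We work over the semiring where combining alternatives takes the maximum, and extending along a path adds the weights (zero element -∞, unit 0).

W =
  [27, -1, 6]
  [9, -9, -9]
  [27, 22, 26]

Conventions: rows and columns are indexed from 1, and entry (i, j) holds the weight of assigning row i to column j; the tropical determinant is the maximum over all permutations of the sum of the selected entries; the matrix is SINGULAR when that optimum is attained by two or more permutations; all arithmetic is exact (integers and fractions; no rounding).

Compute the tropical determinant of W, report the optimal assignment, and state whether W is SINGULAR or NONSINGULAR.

σ = (1, 2, 3): 27 + (-9) + 26 = 44
σ = (1, 3, 2): 27 + (-9) + 22 = 40
σ = (2, 1, 3): (-1) + 9 + 26 = 34
σ = (2, 3, 1): (-1) + (-9) + 27 = 17
σ = (3, 1, 2): 6 + 9 + 22 = 37
σ = (3, 2, 1): 6 + (-9) + 27 = 24
Optimal value attained by: σ = (1, 2, 3).
Answer: det⊕(W) = 44; verdict: NONSINGULAR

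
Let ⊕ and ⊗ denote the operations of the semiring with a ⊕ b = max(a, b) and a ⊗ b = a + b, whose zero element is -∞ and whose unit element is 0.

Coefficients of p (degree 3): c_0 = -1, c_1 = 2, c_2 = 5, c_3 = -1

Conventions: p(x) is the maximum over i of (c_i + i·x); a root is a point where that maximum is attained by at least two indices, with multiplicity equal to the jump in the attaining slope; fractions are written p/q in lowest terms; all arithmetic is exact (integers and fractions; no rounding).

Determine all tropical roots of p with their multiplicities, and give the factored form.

hull edge (i=0, c=-1) to (i=2, c=5): slope 3, span 2
hull edge (i=2, c=5) to (i=3, c=-1): slope -6, span 1
Factored form: p(x) = -1 ⊗ (x ⊕ (-3)) ⊗ (x ⊕ (-3)) ⊗ (x ⊕ 6)
Answer: roots = -3 (mult 2), 6 (mult 1)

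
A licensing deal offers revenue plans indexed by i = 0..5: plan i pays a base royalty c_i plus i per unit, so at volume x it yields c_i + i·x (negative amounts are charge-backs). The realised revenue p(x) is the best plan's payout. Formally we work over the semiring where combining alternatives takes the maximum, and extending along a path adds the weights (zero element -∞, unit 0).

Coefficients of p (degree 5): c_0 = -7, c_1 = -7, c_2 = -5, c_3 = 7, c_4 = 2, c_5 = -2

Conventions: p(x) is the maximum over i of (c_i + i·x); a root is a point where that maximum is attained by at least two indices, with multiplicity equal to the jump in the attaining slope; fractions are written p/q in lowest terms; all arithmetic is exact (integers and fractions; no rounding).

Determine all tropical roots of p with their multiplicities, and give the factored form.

hull edge (i=0, c=-7) to (i=3, c=7): slope 14/3, span 3
hull edge (i=3, c=7) to (i=5, c=-2): slope -9/2, span 2
Factored form: p(x) = -2 ⊗ (x ⊕ (-14/3)) ⊗ (x ⊕ (-14/3)) ⊗ (x ⊕ (-14/3)) ⊗ (x ⊕ 9/2) ⊗ (x ⊕ 9/2)
Answer: roots = -14/3 (mult 3), 9/2 (mult 2)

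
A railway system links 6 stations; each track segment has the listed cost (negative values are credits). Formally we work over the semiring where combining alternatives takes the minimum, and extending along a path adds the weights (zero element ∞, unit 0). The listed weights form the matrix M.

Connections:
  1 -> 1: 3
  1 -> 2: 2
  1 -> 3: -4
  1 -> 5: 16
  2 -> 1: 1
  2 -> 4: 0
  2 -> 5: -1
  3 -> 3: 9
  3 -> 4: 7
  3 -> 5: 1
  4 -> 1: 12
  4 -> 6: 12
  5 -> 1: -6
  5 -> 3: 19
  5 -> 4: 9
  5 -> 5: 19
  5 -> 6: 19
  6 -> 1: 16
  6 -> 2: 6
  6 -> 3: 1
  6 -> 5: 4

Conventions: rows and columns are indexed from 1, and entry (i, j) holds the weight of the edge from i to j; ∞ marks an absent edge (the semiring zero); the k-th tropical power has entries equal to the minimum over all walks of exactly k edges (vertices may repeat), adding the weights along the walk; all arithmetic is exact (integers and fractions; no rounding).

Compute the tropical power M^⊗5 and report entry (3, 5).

M^⊗2:
  [3, 5, -1, 2, -3, 35]
  [-7, 3, -3, 8, 17, 12]
  [-5, ∞, 18, 10, 10, 19]
  [15, 14, 8, ∞, 16, ∞]
  [-3, -4, -10, 26, 10, 21]
  [-2, 18, 10, 6, 2, 23]
M^⊗3:
  [-9, 5, -1, 5, 0, 14]
  [-4, -5, -11, 3, -2, 20]
  [-2, -3, -9, 19, 11, 22]
  [10, 17, 11, 14, 9, 35]
  [-3, -1, -7, -4, -9, 29]
  [-4, 0, -6, 11, 11, 18]
M^⊗4:
  [-6, -7, -13, 5, 0, 17]
  [-8, -2, -8, -5, -10, 15]
  [-2, 0, -6, -3, -8, 30]
  [3, 12, 6, 17, 12, 26]
  [-15, -1, -7, -1, -6, 8]
  [-1, -2, -8, 0, -5, 23]
M^⊗5:
  [-6, -4, -10, -7, -12, 17]
  [-16, -6, -12, -2, -7, 7]
  [-14, 0, -6, 0, -5, 9]
  [6, 5, -1, 12, 7, 29]
  [-12, -13, -19, -1, -6, 11]
  [-11, 1, -5, -2, -7, 12]
Key observation: the optimum is the walk 3->5->1->1->3->5, with weight 1 + (-6) + 3 + (-4) + 1 = -5.
Optimal value attained by: walk 3->5->1->1->3->5.
Answer: (M^⊗5)[3][5] = -5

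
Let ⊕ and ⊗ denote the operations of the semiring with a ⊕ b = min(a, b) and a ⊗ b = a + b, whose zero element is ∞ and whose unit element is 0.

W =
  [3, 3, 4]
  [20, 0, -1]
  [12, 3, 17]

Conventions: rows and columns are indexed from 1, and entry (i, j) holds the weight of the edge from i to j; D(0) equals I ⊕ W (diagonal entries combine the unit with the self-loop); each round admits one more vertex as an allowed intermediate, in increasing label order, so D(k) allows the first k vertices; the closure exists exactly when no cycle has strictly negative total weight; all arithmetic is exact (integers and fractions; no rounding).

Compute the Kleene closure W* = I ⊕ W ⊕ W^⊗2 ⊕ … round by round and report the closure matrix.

D(0):
  [0, 3, 4]
  [20, 0, -1]
  [12, 3, 0]
D(1):
  [0, 3, 4]
  [20, 0, -1]
  [12, 3, 0]
D(2):
  [0, 3, 2]
  [20, 0, -1]
  [12, 3, 0]
D(3):
  [0, 3, 2]
  [11, 0, -1]
  [12, 3, 0]
Answer: W* = [[0, 3, 2], [11, 0, -1], [12, 3, 0]]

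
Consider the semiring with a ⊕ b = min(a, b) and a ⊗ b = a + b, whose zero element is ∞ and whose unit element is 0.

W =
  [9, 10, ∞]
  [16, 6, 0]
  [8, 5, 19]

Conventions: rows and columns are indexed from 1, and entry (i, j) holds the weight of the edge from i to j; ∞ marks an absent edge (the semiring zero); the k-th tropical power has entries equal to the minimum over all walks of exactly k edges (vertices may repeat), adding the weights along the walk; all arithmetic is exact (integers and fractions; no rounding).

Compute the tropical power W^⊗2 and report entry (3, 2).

W^⊗2:
  [18, 16, 10]
  [8, 5, 6]
  [17, 11, 5]
Key observation: the optimum is the walk 3->2->2, with weight 5 + 6 = 11.
Optimal value attained by: walk 3->2->2.
Answer: (W^⊗2)[3][2] = 11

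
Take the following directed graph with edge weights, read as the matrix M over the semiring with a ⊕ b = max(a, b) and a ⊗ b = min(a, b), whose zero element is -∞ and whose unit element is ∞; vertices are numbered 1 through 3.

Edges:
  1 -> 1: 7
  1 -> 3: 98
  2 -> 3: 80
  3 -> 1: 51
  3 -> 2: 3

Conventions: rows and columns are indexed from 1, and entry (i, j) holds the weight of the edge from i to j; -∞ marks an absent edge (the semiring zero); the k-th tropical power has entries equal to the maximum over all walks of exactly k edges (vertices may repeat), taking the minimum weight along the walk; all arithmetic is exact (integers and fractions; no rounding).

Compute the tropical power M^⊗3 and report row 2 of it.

M^⊗2:
  [51, 3, 7]
  [51, 3, -∞]
  [7, -∞, 51]
M^⊗3:
  [7, 3, 51]
  [7, -∞, 51]
  [51, 3, 7]
Answer: row 2 of M^⊗3 = [7, -∞, 51]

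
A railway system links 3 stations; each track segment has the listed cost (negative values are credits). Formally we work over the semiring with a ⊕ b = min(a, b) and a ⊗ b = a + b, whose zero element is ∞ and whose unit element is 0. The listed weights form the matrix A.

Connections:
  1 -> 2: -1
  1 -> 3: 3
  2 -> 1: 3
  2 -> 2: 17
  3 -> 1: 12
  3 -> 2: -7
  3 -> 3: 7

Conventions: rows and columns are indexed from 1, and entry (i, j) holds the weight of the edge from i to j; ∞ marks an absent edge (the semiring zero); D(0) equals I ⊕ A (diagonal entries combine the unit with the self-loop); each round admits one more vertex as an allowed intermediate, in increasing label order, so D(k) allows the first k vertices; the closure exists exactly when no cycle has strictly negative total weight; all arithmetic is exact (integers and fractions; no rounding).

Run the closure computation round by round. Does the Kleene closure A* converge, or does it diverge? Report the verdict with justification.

D(0):
  [0, -1, 3]
  [3, 0, ∞]
  [12, -7, 0]
D(1):
  [0, -1, 3]
  [3, 0, 6]
  [12, -7, 0]
Detection: at round 2, diagonal entry (3, 3) turns strictly negative.
Key observation: the cycle 3->2->1->3 has total weight (-7) + 3 + 3, which is strictly negative.
Answer: DIVERGES — negative cycle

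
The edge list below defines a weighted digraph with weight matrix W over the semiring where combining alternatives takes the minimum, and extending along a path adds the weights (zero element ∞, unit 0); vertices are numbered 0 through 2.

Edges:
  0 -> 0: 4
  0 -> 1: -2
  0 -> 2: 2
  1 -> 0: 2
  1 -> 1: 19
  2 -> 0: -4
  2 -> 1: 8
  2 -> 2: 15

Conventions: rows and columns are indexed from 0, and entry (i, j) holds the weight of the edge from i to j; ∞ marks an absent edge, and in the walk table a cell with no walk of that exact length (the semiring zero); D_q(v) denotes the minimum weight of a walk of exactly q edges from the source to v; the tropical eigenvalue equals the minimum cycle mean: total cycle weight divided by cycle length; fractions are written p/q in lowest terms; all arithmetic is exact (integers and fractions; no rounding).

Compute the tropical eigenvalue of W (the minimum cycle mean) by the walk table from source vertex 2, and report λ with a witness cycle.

q=0: [∞, ∞, 0]
q=1: [-4, 8, 15]
q=2: [0, -6, -2]
q=3: [-6, -2, 2]
Optimal cycle mean attained by: cycle 0->2->0, total 2 + (-4), length 2.
Answer: λ = -1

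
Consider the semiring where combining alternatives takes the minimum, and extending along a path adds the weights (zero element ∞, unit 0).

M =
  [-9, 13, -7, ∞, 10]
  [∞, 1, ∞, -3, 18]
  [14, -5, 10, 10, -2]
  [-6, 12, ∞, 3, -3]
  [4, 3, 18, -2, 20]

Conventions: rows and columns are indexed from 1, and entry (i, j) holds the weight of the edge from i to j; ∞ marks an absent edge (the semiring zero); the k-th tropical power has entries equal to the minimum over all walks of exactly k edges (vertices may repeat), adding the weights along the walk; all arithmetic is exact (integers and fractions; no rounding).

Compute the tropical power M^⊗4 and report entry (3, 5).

M^⊗2:
  [-18, -12, -16, 3, -9]
  [-9, 2, 36, -2, -6]
  [2, -4, 7, -8, 7]
  [-15, 0, -13, -5, 0]
  [-8, 4, -3, 0, -5]
M^⊗3:
  [-27, -21, -25, -15, -18]
  [-18, -3, -16, -8, -5]
  [-14, -3, -5, -7, -11]
  [-24, -18, -22, -3, -15]
  [-17, -8, -15, -7, -5]
M^⊗4:
  [-36, -30, -34, -24, -27]
  [-27, -21, -25, -7, -18]
  [-23, -10, -21, -13, -10]
  [-33, -27, -31, -21, -24]
  [-26, -20, -24, -11, -17]
Key observation: the optimum is the walk 3->2->2->4->5, with weight (-5) + 1 + (-3) + (-3) = -10.
Optimal value attained by: walk 3->2->2->4->5.
Answer: (M^⊗4)[3][5] = -10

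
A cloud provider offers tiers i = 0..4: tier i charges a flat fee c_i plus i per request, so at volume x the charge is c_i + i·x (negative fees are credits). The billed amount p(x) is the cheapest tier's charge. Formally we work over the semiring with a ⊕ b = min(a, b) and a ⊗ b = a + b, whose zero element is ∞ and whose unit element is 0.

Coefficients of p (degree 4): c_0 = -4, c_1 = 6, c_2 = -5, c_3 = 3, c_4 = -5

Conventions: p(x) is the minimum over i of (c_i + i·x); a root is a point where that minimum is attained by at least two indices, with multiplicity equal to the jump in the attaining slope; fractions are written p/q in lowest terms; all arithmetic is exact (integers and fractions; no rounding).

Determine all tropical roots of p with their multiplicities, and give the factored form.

hull edge (i=0, c=-4) to (i=2, c=-5): slope -1/2, span 2
hull edge (i=2, c=-5) to (i=4, c=-5): slope 0, span 2
Factored form: p(x) = -5 ⊗ (x ⊕ 0) ⊗ (x ⊕ 0) ⊗ (x ⊕ 1/2) ⊗ (x ⊕ 1/2)
Answer: roots = 0 (mult 2), 1/2 (mult 2)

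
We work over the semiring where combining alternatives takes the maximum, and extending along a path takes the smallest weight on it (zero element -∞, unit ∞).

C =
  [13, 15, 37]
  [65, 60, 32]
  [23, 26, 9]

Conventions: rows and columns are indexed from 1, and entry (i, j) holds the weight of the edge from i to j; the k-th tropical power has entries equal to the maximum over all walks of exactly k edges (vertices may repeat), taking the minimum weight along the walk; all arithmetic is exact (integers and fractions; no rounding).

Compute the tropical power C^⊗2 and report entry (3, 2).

C^⊗2:
  [23, 26, 15]
  [60, 60, 37]
  [26, 26, 26]
Key observation: the optimum is the walk 3->2->2, with weight 26 min 60 = 26.
Optimal value attained by: walk 3->2->2.
Answer: (C^⊗2)[3][2] = 26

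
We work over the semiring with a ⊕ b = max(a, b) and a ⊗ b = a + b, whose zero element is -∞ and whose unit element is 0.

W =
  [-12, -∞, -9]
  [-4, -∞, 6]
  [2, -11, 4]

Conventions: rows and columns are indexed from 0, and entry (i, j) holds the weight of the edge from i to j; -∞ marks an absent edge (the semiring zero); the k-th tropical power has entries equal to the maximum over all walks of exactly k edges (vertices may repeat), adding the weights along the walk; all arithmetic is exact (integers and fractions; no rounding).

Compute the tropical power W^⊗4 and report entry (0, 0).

W^⊗2:
  [-7, -20, -5]
  [8, -5, 10]
  [6, -7, 8]
W^⊗3:
  [-3, -16, -1]
  [12, -1, 14]
  [10, -3, 12]
W^⊗4:
  [1, -12, 3]
  [16, 3, 18]
  [14, 1, 16]
Key observation: the optimum is the walk 0->2->2->2->0, with weight (-9) + 4 + 4 + 2 = 1.
Optimal value attained by: walk 0->2->2->2->0.
Answer: (W^⊗4)[0][0] = 1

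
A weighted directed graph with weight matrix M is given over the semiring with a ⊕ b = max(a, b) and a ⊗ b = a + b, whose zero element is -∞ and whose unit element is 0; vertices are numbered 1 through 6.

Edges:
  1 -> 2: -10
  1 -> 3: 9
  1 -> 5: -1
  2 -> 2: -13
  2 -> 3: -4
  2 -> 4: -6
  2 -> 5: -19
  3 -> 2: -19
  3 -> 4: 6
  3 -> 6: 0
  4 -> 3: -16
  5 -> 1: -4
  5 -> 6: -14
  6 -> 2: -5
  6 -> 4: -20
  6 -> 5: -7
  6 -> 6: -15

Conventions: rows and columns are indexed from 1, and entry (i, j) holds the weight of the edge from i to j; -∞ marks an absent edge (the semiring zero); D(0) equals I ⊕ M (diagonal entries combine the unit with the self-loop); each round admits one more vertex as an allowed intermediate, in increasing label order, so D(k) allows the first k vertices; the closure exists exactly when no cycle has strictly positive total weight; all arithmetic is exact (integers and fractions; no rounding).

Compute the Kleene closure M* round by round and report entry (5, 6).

D(0):
  [0, -10, 9, -∞, -1, -∞]
  [-∞, 0, -4, -6, -19, -∞]
  [-∞, -19, 0, 6, -∞, 0]
  [-∞, -∞, -16, 0, -∞, -∞]
  [-4, -∞, -∞, -∞, 0, -14]
  [-∞, -5, -∞, -20, -7, 0]
D(1):
  [0, -10, 9, -∞, -1, -∞]
  [-∞, 0, -4, -6, -19, -∞]
  [-∞, -19, 0, 6, -∞, 0]
  [-∞, -∞, -16, 0, -∞, -∞]
  [-4, -14, 5, -∞, 0, -14]
  [-∞, -5, -∞, -20, -7, 0]
D(2):
  [0, -10, 9, -16, -1, -∞]
  [-∞, 0, -4, -6, -19, -∞]
  [-∞, -19, 0, 6, -38, 0]
  [-∞, -∞, -16, 0, -∞, -∞]
  [-4, -14, 5, -20, 0, -14]
  [-∞, -5, -9, -11, -7, 0]
D(3):
  [0, -10, 9, 15, -1, 9]
  [-∞, 0, -4, 2, -19, -4]
  [-∞, -19, 0, 6, -38, 0]
  [-∞, -35, -16, 0, -54, -16]
  [-4, -14, 5, 11, 0, 5]
  [-∞, -5, -9, -3, -7, 0]
D(4):
  [0, -10, 9, 15, -1, 9]
  [-∞, 0, -4, 2, -19, -4]
  [-∞, -19, 0, 6, -38, 0]
  [-∞, -35, -16, 0, -54, -16]
  [-4, -14, 5, 11, 0, 5]
  [-∞, -5, -9, -3, -7, 0]
D(5):
  [0, -10, 9, 15, -1, 9]
  [-23, 0, -4, 2, -19, -4]
  [-42, -19, 0, 6, -38, 0]
  [-58, -35, -16, 0, -54, -16]
  [-4, -14, 5, 11, 0, 5]
  [-11, -5, -2, 4, -7, 0]
D(6):
  [0, 4, 9, 15, 2, 9]
  [-15, 0, -4, 2, -11, -4]
  [-11, -5, 0, 6, -7, 0]
  [-27, -21, -16, 0, -23, -16]
  [-4, 0, 5, 11, 0, 5]
  [-11, -5, -2, 4, -7, 0]
Answer: M*[5][6] = 5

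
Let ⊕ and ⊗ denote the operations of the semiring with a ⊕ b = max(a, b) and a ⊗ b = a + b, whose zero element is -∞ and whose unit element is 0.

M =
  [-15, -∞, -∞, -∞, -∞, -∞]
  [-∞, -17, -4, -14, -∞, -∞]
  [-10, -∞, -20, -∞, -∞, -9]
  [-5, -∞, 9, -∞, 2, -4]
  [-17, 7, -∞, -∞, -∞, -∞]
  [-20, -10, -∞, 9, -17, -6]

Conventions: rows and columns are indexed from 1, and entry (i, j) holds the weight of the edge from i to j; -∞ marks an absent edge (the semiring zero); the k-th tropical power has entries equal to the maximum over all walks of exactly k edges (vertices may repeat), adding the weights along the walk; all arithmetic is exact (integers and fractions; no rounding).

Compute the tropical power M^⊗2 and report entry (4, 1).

M^⊗2:
  [-30, -∞, -∞, -∞, -∞, -∞]
  [-14, -34, -5, -31, -12, -13]
  [-25, -19, -40, 0, -26, -15]
  [-1, 9, -11, 5, -21, 0]
  [-32, -10, 3, -7, -∞, -∞]
  [4, -10, 18, 3, 11, 5]
Key observation: the optimum is the walk 4->3->1, with weight 9 + (-10) = -1.
Optimal value attained by: walk 4->3->1.
Answer: (M^⊗2)[4][1] = -1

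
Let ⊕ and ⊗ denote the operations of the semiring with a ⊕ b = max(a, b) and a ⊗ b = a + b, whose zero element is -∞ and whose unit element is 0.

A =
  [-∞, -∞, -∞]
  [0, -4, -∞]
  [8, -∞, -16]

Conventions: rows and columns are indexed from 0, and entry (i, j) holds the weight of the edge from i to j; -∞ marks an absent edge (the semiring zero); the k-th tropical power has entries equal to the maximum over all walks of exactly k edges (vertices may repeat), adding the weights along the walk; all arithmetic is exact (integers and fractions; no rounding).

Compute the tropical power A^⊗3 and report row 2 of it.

A^⊗2:
  [-∞, -∞, -∞]
  [-4, -8, -∞]
  [-8, -∞, -32]
A^⊗3:
  [-∞, -∞, -∞]
  [-8, -12, -∞]
  [-24, -∞, -48]
Answer: row 2 of A^⊗3 = [-24, -∞, -48]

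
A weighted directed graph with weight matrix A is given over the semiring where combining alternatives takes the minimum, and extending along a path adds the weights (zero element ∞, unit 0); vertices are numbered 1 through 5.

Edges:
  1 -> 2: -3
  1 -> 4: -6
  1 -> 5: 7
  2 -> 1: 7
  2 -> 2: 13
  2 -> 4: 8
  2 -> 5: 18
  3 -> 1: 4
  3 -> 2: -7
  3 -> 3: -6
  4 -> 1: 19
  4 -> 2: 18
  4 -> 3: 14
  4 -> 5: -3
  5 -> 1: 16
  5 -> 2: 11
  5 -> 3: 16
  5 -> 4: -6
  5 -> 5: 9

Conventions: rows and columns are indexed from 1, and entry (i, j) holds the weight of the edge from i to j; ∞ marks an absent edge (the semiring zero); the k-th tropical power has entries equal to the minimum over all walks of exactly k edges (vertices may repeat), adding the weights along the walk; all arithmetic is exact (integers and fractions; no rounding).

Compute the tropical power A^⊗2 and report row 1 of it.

A^⊗2:
  [4, 10, 8, 1, -9]
  [20, 4, 22, 1, 5]
  [-2, -13, -12, -2, 11]
  [13, 7, 8, -9, 6]
  [13, 9, 8, 3, -9]
Answer: row 1 of A^⊗2 = [4, 10, 8, 1, -9]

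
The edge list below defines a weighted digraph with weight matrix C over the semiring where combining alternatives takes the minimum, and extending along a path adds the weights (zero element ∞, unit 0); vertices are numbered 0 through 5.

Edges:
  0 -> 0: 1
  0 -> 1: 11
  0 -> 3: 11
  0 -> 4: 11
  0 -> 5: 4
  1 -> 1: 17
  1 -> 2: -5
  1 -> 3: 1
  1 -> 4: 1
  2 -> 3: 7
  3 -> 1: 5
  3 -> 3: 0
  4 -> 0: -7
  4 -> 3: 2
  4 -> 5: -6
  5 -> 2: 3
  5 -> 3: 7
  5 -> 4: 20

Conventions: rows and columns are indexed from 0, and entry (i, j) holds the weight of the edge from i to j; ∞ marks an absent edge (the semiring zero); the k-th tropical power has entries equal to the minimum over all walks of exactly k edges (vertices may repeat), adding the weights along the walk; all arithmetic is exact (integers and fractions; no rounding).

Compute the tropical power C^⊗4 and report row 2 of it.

C^⊗2:
  [2, 12, 6, 11, 12, 5]
  [-6, 6, 12, 1, 18, -5]
  [∞, 12, ∞, 7, ∞, ∞]
  [∞, 5, 0, 0, 6, ∞]
  [-6, 4, -3, 1, 4, -3]
  [13, 12, ∞, 7, ∞, 14]
C^⊗3:
  [3, 13, 7, 11, 13, 6]
  [-5, 5, -2, 1, 5, -2]
  [∞, 12, 7, 7, 13, ∞]
  [-1, 5, 0, 0, 6, 0]
  [-5, 5, -1, 1, 5, -2]
  [14, 12, 7, 7, 13, 17]
C^⊗4:
  [4, 14, 8, 11, 14, 7]
  [-4, 6, 0, 1, 6, -1]
  [6, 12, 7, 7, 13, 7]
  [-1, 5, 0, 0, 6, 0]
  [-4, 6, 0, 1, 6, -1]
  [6, 12, 7, 7, 13, 7]
Answer: row 2 of C^⊗4 = [6, 12, 7, 7, 13, 7]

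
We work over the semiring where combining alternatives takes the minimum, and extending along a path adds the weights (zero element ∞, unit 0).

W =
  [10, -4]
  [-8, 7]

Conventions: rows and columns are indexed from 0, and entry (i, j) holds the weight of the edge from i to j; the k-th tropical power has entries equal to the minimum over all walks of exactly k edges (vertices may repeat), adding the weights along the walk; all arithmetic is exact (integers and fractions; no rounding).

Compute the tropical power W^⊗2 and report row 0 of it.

W^⊗2:
  [-12, 3]
  [-1, -12]
Answer: row 0 of W^⊗2 = [-12, 3]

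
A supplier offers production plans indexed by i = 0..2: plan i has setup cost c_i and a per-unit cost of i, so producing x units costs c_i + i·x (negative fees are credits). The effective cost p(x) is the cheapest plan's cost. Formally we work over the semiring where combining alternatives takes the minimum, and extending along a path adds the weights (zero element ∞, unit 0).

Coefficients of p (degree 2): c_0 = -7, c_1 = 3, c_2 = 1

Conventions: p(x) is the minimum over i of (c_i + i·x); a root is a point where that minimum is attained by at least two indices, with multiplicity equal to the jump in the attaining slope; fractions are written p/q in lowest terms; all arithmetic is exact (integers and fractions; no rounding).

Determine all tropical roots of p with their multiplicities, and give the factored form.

hull edge (i=0, c=-7) to (i=2, c=1): slope 4, span 2
Factored form: p(x) = 1 ⊗ (x ⊕ (-4)) ⊗ (x ⊕ (-4))
Answer: roots = -4 (mult 2)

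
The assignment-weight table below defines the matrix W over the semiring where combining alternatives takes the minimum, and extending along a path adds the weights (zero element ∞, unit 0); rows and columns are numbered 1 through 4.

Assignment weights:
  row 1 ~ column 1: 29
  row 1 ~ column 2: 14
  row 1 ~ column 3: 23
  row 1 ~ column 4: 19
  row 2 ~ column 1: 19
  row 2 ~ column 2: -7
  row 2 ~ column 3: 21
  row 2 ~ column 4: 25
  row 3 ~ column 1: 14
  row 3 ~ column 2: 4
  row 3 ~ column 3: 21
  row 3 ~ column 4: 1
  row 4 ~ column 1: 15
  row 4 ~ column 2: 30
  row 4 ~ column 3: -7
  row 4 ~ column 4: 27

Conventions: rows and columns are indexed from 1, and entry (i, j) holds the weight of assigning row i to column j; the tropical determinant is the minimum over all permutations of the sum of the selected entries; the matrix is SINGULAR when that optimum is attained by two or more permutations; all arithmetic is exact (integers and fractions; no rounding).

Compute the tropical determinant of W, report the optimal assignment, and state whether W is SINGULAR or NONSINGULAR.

σ = (1, 2, 3, 4): 29 + (-7) + 21 + 27 = 70
σ = (1, 2, 4, 3): 29 + (-7) + 1 + (-7) = 16
σ = (1, 3, 2, 4): 29 + 21 + 4 + 27 = 81
σ = (1, 3, 4, 2): 29 + 21 + 1 + 30 = 81
σ = (1, 4, 2, 3): 29 + 25 + 4 + (-7) = 51
σ = (1, 4, 3, 2): 29 + 25 + 21 + 30 = 105
σ = (2, 1, 3, 4): 14 + 19 + 21 + 27 = 81
σ = (2, 1, 4, 3): 14 + 19 + 1 + (-7) = 27
σ = (2, 3, 1, 4): 14 + 21 + 14 + 27 = 76
σ = (2, 3, 4, 1): 14 + 21 + 1 + 15 = 51
σ = (2, 4, 1, 3): 14 + 25 + 14 + (-7) = 46
σ = (2, 4, 3, 1): 14 + 25 + 21 + 15 = 75
σ = (3, 1, 2, 4): 23 + 19 + 4 + 27 = 73
σ = (3, 1, 4, 2): 23 + 19 + 1 + 30 = 73
σ = (3, 2, 1, 4): 23 + (-7) + 14 + 27 = 57
σ = (3, 2, 4, 1): 23 + (-7) + 1 + 15 = 32
σ = (3, 4, 1, 2): 23 + 25 + 14 + 30 = 92
σ = (3, 4, 2, 1): 23 + 25 + 4 + 15 = 67
σ = (4, 1, 2, 3): 19 + 19 + 4 + (-7) = 35
σ = (4, 1, 3, 2): 19 + 19 + 21 + 30 = 89
σ = (4, 2, 1, 3): 19 + (-7) + 14 + (-7) = 19
σ = (4, 2, 3, 1): 19 + (-7) + 21 + 15 = 48
σ = (4, 3, 1, 2): 19 + 21 + 14 + 30 = 84
σ = (4, 3, 2, 1): 19 + 21 + 4 + 15 = 59
Optimal value attained by: σ = (1, 2, 4, 3).
Answer: det⊕(W) = 16; verdict: NONSINGULAR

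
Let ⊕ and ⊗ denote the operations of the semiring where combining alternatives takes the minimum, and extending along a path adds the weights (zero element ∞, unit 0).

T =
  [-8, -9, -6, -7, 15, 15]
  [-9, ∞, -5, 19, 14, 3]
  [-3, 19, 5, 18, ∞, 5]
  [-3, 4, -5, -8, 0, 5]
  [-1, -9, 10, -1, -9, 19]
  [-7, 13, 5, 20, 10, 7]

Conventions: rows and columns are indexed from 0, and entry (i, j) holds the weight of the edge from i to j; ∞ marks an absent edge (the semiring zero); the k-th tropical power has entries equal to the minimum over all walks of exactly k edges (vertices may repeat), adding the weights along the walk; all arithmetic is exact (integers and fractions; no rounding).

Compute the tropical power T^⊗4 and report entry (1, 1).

T^⊗2:
  [-18, -17, -14, -15, -7, -6]
  [-17, -18, -15, -16, 5, 0]
  [-11, -12, -9, -10, 12, 10]
  [-11, -12, -13, -16, -9, -3]
  [-18, -18, -14, -10, -18, -6]
  [-15, -16, -13, -14, 1, 8]
T^⊗3:
  [-26, -27, -24, -25, -16, -14]
  [-27, -26, -23, -24, -16, -15]
  [-21, -20, -17, -18, -10, -9]
  [-21, -20, -21, -24, -18, -11]
  [-27, -27, -24, -25, -27, -15]
  [-25, -24, -21, -22, -14, -13]
T^⊗4:
  [-36, -35, -32, -33, -25, -24]
  [-35, -36, -33, -34, -25, -23]
  [-29, -30, -27, -28, -19, -17]
  [-29, -30, -29, -32, -27, -19]
  [-36, -36, -33, -34, -36, -24]
  [-33, -34, -31, -32, -23, -21]
Key observation: the optimum is the walk 1->0->1->0->1, with weight (-9) + (-9) + (-9) + (-9) = -36.
Optimal value attained by: walk 1->0->1->0->1.
Answer: (T^⊗4)[1][1] = -36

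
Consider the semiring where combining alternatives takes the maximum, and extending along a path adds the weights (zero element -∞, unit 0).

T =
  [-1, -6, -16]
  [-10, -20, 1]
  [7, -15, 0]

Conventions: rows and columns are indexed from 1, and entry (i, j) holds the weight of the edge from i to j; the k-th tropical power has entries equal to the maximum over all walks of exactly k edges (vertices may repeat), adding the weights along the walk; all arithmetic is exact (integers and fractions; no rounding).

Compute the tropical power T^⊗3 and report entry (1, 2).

T^⊗2:
  [-2, -7, -5]
  [8, -14, 1]
  [7, 1, 0]
T^⊗3:
  [2, -8, -5]
  [8, 2, 1]
  [7, 1, 2]
Key observation: the optimum is the walk 1->1->1->2, with weight (-1) + (-1) + (-6) = -8.
Optimal value attained by: walk 1->1->1->2.
Answer: (T^⊗3)[1][2] = -8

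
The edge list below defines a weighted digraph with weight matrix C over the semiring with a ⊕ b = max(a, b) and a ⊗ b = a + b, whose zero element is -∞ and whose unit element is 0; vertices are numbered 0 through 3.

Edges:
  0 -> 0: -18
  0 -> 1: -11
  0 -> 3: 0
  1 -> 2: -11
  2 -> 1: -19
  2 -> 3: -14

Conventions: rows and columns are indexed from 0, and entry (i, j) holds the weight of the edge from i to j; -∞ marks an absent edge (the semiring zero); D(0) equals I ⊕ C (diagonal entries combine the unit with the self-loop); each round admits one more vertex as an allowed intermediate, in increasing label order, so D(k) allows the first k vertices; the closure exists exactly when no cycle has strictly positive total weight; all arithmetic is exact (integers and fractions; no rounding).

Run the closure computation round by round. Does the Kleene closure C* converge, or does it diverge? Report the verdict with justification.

D(0):
  [0, -11, -∞, 0]
  [-∞, 0, -11, -∞]
  [-∞, -19, 0, -14]
  [-∞, -∞, -∞, 0]
D(1):
  [0, -11, -∞, 0]
  [-∞, 0, -11, -∞]
  [-∞, -19, 0, -14]
  [-∞, -∞, -∞, 0]
D(2):
  [0, -11, -22, 0]
  [-∞, 0, -11, -∞]
  [-∞, -19, 0, -14]
  [-∞, -∞, -∞, 0]
D(3):
  [0, -11, -22, 0]
  [-∞, 0, -11, -25]
  [-∞, -19, 0, -14]
  [-∞, -∞, -∞, 0]
D(4):
  [0, -11, -22, 0]
  [-∞, 0, -11, -25]
  [-∞, -19, 0, -14]
  [-∞, -∞, -∞, 0]
Key observation: every diagonal entry stays at the unit through all rounds, so no improving cycle exists.
Answer: CONVERGES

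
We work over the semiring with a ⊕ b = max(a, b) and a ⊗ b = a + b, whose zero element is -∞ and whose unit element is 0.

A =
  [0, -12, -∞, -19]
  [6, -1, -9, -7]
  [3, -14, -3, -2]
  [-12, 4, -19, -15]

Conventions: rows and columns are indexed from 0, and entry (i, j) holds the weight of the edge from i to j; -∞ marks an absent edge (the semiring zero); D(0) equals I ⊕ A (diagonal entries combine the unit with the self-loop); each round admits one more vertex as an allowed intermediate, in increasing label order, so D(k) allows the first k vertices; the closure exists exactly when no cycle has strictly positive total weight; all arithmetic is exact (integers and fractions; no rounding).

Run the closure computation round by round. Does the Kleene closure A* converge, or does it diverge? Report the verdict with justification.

D(0):
  [0, -12, -∞, -19]
  [6, 0, -9, -7]
  [3, -14, 0, -2]
  [-12, 4, -19, 0]
D(1):
  [0, -12, -∞, -19]
  [6, 0, -9, -7]
  [3, -9, 0, -2]
  [-12, 4, -19, 0]
D(2):
  [0, -12, -21, -19]
  [6, 0, -9, -7]
  [3, -9, 0, -2]
  [10, 4, -5, 0]
D(3):
  [0, -12, -21, -19]
  [6, 0, -9, -7]
  [3, -9, 0, -2]
  [10, 4, -5, 0]
D(4):
  [0, -12, -21, -19]
  [6, 0, -9, -7]
  [8, 2, 0, -2]
  [10, 4, -5, 0]
Key observation: every diagonal entry stays at the unit through all rounds, so no improving cycle exists.
Answer: CONVERGES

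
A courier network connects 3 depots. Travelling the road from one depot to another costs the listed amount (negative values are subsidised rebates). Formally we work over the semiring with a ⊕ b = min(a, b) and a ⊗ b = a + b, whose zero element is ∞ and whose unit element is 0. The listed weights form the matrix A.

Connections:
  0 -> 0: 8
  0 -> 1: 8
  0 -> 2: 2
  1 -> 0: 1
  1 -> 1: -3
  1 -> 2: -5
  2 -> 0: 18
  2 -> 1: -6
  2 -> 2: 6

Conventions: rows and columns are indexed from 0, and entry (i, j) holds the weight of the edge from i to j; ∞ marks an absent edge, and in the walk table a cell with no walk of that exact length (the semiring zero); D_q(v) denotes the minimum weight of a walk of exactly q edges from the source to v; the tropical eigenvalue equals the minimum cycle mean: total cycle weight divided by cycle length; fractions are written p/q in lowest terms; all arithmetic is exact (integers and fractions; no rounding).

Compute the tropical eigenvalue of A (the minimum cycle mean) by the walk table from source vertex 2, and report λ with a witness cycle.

q=0: [∞, ∞, 0]
q=1: [18, -6, 6]
q=2: [-5, -9, -11]
q=3: [-8, -17, -14]
Optimal cycle mean attained by: cycle 1->2->1, total (-5) + (-6), length 2.
Answer: λ = -11/2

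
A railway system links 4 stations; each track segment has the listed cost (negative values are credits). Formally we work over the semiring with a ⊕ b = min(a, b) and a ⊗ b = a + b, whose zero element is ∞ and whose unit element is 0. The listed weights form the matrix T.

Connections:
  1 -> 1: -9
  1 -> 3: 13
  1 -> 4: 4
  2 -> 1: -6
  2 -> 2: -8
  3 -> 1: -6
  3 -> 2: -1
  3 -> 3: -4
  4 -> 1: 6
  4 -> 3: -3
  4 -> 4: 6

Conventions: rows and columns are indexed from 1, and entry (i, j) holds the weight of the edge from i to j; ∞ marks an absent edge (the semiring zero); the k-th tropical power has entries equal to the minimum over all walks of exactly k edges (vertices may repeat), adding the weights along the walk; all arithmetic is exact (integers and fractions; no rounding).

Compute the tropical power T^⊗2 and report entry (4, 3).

T^⊗2:
  [-18, 12, 1, -5]
  [-15, -16, 7, -2]
  [-15, -9, -8, -2]
  [-9, -4, -7, 10]
Key observation: the optimum is the walk 4->3->3, with weight (-3) + (-4) = -7.
Optimal value attained by: walk 4->3->3.
Answer: (T^⊗2)[4][3] = -7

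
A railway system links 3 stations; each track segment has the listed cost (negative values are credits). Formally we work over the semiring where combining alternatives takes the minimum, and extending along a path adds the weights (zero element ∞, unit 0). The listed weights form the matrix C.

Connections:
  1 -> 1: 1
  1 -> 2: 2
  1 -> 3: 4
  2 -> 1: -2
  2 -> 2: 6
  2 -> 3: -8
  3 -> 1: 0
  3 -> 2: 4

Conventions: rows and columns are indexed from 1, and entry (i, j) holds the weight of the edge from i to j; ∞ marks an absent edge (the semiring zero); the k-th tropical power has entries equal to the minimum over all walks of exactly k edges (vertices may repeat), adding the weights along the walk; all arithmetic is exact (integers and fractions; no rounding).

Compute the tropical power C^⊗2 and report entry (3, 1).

C^⊗2:
  [0, 3, -6]
  [-8, -4, -2]
  [1, 2, -4]
Key observation: the optimum is the walk 3->1->1, with weight 0 + 1 = 1.
Optimal value attained by: walk 3->1->1.
Answer: (C^⊗2)[3][1] = 1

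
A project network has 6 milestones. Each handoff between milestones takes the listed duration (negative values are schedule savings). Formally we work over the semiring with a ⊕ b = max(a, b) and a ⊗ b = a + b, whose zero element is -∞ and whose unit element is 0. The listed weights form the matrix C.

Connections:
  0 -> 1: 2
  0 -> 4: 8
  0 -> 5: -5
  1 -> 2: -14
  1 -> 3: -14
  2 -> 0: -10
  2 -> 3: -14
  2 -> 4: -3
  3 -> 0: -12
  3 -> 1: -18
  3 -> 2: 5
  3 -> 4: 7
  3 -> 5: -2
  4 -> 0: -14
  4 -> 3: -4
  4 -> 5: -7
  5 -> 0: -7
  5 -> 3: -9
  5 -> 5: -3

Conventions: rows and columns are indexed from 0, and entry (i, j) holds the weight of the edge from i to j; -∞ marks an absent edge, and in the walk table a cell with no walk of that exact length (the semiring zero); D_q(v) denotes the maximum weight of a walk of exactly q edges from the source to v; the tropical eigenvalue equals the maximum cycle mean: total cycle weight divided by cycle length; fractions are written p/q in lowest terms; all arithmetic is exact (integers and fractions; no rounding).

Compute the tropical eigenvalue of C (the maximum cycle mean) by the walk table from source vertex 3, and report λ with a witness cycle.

q=0: [-∞, -∞, -∞, 0, -∞, -∞]
q=1: [-12, -18, 5, -∞, 7, -2]
q=2: [-5, -10, -32, 3, 2, 0]
q=3: [-7, -3, 8, -2, 10, 1]
q=4: [-2, -5, 3, 6, 5, 3]
q=5: [-4, 0, 11, 1, 13, 4]
q=6: [1, -2, 6, 9, 8, 6]
Optimal cycle mean attained by: cycle 3->4->3, total 7 + (-4), length 2.
Answer: λ = 3/2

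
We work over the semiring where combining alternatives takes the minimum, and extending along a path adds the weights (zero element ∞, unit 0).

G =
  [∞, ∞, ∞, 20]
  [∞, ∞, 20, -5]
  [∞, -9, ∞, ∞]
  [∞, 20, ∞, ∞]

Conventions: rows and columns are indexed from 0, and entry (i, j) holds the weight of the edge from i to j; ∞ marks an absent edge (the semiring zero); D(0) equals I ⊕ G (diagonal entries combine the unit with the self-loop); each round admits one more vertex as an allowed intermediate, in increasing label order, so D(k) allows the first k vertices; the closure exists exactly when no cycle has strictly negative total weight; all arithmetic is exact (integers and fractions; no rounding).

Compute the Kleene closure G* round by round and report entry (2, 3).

D(0):
  [0, ∞, ∞, 20]
  [∞, 0, 20, -5]
  [∞, -9, 0, ∞]
  [∞, 20, ∞, 0]
D(1):
  [0, ∞, ∞, 20]
  [∞, 0, 20, -5]
  [∞, -9, 0, ∞]
  [∞, 20, ∞, 0]
D(2):
  [0, ∞, ∞, 20]
  [∞, 0, 20, -5]
  [∞, -9, 0, -14]
  [∞, 20, 40, 0]
D(3):
  [0, ∞, ∞, 20]
  [∞, 0, 20, -5]
  [∞, -9, 0, -14]
  [∞, 20, 40, 0]
D(4):
  [0, 40, 60, 20]
  [∞, 0, 20, -5]
  [∞, -9, 0, -14]
  [∞, 20, 40, 0]
Answer: G*[2][3] = -14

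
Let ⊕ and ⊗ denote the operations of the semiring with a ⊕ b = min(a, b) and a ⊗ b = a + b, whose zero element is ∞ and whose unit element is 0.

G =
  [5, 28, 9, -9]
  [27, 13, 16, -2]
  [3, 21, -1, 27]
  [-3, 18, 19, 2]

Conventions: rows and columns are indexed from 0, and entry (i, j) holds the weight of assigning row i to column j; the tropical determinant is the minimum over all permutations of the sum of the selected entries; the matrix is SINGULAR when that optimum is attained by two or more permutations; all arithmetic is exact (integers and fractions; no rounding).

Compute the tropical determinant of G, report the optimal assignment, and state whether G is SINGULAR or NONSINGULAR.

σ = (0, 1, 2, 3): 5 + 13 + (-1) + 2 = 19
σ = (0, 1, 3, 2): 5 + 13 + 27 + 19 = 64
σ = (0, 2, 1, 3): 5 + 16 + 21 + 2 = 44
σ = (0, 2, 3, 1): 5 + 16 + 27 + 18 = 66
σ = (0, 3, 1, 2): 5 + (-2) + 21 + 19 = 43
σ = (0, 3, 2, 1): 5 + (-2) + (-1) + 18 = 20
σ = (1, 0, 2, 3): 28 + 27 + (-1) + 2 = 56
σ = (1, 0, 3, 2): 28 + 27 + 27 + 19 = 101
σ = (1, 2, 0, 3): 28 + 16 + 3 + 2 = 49
σ = (1, 2, 3, 0): 28 + 16 + 27 + (-3) = 68
σ = (1, 3, 0, 2): 28 + (-2) + 3 + 19 = 48
σ = (1, 3, 2, 0): 28 + (-2) + (-1) + (-3) = 22
σ = (2, 0, 1, 3): 9 + 27 + 21 + 2 = 59
σ = (2, 0, 3, 1): 9 + 27 + 27 + 18 = 81
σ = (2, 1, 0, 3): 9 + 13 + 3 + 2 = 27
σ = (2, 1, 3, 0): 9 + 13 + 27 + (-3) = 46
σ = (2, 3, 0, 1): 9 + (-2) + 3 + 18 = 28
σ = (2, 3, 1, 0): 9 + (-2) + 21 + (-3) = 25
σ = (3, 0, 1, 2): (-9) + 27 + 21 + 19 = 58
σ = (3, 0, 2, 1): (-9) + 27 + (-1) + 18 = 35
σ = (3, 1, 0, 2): (-9) + 13 + 3 + 19 = 26
σ = (3, 1, 2, 0): (-9) + 13 + (-1) + (-3) = 0
σ = (3, 2, 0, 1): (-9) + 16 + 3 + 18 = 28
σ = (3, 2, 1, 0): (-9) + 16 + 21 + (-3) = 25
Optimal value attained by: σ = (3, 1, 2, 0).
Answer: det⊕(G) = 0; verdict: NONSINGULAR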